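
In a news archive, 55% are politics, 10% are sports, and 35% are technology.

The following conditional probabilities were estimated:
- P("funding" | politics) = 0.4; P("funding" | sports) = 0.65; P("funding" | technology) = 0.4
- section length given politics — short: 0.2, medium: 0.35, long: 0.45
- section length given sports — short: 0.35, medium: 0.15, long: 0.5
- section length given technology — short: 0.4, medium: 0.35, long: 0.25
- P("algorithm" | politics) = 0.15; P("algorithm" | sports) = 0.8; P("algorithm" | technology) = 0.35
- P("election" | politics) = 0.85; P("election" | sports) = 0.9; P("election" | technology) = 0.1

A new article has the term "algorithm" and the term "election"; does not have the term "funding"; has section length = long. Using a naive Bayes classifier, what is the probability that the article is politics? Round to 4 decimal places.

0.5674

politics: 0.55 × (1−0.4) × 0.45 × 0.15 × 0.85 = 0.01893375
sports: 0.1 × (1−0.65) × 0.5 × 0.8 × 0.9 = 0.0126
technology: 0.35 × (1−0.4) × 0.25 × 0.35 × 0.1 = 0.0018375
P(politics | x) = 0.01893375 / 0.03337125 ≈ 0.5674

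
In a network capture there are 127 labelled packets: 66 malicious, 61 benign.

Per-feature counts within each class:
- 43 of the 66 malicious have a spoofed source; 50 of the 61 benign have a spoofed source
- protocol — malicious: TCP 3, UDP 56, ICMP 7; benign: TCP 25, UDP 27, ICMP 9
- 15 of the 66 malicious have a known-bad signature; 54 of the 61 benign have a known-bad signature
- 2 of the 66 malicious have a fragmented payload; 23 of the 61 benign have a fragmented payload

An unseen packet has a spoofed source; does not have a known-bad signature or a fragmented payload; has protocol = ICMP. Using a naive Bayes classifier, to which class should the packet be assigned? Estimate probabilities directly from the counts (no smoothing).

malicious: (66/127) × (43/66) × (7/66) × (51/66) × (64/66) ≈ 0.026908
benign: (61/127) × (50/61) × (9/61) × (7/61) × (38/61) ≈ 0.00415242
Highest score → malicious.

malicious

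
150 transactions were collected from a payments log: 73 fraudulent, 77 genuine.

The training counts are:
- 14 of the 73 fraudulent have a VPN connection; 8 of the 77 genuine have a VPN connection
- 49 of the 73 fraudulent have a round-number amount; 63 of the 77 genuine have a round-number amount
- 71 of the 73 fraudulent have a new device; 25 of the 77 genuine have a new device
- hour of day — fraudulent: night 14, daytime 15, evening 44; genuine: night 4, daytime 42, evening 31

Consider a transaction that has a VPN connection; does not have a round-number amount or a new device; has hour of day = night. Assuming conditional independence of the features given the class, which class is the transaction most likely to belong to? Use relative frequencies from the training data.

genuine

fraudulent: (73/150) × (14/73) × (24/73) × (2/73) × (14/73) ≈ 0.000161227
genuine: (77/150) × (8/77) × (14/77) × (52/77) × (4/77) ≈ 0.000340187
Highest score → genuine.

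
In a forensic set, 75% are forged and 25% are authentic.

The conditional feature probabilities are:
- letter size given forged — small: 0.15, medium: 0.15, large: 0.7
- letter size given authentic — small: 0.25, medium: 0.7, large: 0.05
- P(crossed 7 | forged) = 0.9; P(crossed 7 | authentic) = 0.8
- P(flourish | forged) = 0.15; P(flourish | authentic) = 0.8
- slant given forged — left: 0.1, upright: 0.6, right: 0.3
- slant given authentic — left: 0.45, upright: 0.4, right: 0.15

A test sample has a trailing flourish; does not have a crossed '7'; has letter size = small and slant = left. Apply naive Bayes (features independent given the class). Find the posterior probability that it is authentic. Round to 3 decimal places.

forged: 0.75 × 0.15 × (1−0.9) × 0.15 × 0.1 = 0.00016875
authentic: 0.25 × 0.25 × (1−0.8) × 0.8 × 0.45 = 0.0045
P(authentic | x) = 0.0045 / 0.00466875 ≈ 0.964

0.964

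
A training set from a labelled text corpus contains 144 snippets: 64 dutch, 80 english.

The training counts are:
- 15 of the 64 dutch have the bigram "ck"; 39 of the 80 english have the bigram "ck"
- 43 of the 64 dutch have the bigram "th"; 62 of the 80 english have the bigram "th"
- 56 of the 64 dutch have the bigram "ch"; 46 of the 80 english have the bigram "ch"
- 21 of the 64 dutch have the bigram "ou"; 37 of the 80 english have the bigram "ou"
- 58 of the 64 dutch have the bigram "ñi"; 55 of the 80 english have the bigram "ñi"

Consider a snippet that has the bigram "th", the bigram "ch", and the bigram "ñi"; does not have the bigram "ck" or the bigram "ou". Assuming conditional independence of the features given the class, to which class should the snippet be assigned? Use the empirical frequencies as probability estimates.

dutch

dutch: (64/144) × (49/64) × (43/64) × (56/64) × (43/64) × (58/64) ≈ 0.121805
english: (80/144) × (41/80) × (62/80) × (46/80) × (43/80) × (55/80) ≈ 0.0468859
Highest score → dutch.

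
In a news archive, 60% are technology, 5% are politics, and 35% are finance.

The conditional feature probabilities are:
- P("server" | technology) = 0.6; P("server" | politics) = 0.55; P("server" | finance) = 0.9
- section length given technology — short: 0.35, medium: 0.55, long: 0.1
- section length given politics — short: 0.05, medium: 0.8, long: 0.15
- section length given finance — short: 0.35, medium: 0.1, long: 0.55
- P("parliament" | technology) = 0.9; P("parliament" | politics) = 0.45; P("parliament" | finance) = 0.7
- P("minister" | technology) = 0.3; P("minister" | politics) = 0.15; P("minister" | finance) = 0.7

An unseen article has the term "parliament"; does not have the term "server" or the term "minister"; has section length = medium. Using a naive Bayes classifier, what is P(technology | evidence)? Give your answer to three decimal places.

0.916

technology: 0.6 × (1−0.6) × 0.55 × 0.9 × (1−0.3) = 0.08316
politics: 0.05 × (1−0.55) × 0.8 × 0.45 × (1−0.15) = 0.006885
finance: 0.35 × (1−0.9) × 0.1 × 0.7 × (1−0.7) = 0.000735
P(technology | x) = 0.08316 / 0.09078 ≈ 0.916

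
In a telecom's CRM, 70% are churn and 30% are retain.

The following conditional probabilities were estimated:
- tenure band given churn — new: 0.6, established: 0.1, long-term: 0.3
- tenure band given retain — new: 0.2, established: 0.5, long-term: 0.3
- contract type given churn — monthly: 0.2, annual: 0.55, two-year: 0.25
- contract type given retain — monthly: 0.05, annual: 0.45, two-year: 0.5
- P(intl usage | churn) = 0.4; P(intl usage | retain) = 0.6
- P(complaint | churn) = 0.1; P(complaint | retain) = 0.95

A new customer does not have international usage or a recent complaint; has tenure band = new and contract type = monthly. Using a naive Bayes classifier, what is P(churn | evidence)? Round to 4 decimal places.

0.9987

churn: 0.7 × 0.6 × 0.2 × (1−0.4) × (1−0.1) = 0.04536
retain: 0.3 × 0.2 × 0.05 × (1−0.6) × (1−0.95) = 0.00006
P(churn | x) = 0.04536 / 0.04542 ≈ 0.9987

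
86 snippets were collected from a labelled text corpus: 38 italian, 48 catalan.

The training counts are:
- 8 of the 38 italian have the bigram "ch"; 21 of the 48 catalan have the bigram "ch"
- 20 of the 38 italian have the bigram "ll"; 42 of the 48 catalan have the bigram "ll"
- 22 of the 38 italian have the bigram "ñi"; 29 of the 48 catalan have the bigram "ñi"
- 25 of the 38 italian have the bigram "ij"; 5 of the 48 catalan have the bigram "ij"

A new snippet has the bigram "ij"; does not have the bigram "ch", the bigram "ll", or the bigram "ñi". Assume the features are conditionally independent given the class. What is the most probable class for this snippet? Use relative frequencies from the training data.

italian: (38/86) × (30/38) × (18/38) × (16/38) × (25/38) ≈ 0.0457725
catalan: (48/86) × (27/48) × (6/48) × (19/48) × (5/48) ≈ 0.00161814
Highest score → italian.

italian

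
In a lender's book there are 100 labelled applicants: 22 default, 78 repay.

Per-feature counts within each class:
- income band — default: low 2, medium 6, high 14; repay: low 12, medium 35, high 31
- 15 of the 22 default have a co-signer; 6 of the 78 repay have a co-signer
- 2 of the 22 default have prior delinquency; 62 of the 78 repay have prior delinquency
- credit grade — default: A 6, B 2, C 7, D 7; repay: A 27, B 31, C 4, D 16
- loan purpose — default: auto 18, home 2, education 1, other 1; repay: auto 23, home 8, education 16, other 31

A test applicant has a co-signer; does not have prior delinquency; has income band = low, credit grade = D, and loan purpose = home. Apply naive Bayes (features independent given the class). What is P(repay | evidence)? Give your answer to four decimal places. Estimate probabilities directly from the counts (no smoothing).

0.1000

default: (22/100) × (2/22) × (15/22) × (20/22) × (7/22) × (2/22) ≈ 0.000358582
repay: (78/100) × (12/78) × (6/78) × (16/78) × (16/78) × (8/78) ≈ 0.0000398368
P(repay | x) = 0.0000398368 / 0.0003984188 ≈ 0.1000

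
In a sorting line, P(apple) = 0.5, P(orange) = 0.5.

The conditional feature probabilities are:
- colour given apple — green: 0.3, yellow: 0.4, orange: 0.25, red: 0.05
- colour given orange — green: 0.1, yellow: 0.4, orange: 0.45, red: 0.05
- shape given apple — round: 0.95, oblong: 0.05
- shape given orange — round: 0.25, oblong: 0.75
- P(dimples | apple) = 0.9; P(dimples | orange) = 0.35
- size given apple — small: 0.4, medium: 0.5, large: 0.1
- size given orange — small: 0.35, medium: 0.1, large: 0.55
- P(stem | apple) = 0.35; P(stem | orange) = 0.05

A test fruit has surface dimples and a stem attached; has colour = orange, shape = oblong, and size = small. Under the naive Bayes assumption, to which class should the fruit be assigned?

orange

apple: 0.5 × 0.25 × 0.05 × 0.9 × 0.4 × 0.35 = 0.0007875
orange: 0.5 × 0.45 × 0.75 × 0.35 × 0.35 × 0.05 = 0.00103359375
Highest score → orange.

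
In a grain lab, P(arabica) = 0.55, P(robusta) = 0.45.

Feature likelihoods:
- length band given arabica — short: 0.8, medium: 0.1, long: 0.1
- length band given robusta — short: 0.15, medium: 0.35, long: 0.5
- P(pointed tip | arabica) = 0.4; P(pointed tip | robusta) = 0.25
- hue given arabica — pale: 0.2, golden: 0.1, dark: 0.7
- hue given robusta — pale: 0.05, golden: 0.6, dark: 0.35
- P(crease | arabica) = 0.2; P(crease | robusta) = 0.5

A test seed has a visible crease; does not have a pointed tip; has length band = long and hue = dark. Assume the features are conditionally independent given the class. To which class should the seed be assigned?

robusta

arabica: 0.55 × 0.1 × (1−0.4) × 0.7 × 0.2 = 0.00462
robusta: 0.45 × 0.5 × (1−0.25) × 0.35 × 0.5 = 0.02953125
Highest score → robusta.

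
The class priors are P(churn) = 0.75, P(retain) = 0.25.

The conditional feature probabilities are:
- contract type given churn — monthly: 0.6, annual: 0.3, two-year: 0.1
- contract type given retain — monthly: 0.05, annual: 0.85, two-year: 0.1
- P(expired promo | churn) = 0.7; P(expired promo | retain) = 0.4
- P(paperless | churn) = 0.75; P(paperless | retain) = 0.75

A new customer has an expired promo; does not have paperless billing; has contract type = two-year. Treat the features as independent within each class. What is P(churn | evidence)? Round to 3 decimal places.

0.840

churn: 0.75 × 0.1 × 0.7 × (1−0.75) = 0.013125
retain: 0.25 × 0.1 × 0.4 × (1−0.75) = 0.0025
P(churn | x) = 0.013125 / 0.015625 ≈ 0.840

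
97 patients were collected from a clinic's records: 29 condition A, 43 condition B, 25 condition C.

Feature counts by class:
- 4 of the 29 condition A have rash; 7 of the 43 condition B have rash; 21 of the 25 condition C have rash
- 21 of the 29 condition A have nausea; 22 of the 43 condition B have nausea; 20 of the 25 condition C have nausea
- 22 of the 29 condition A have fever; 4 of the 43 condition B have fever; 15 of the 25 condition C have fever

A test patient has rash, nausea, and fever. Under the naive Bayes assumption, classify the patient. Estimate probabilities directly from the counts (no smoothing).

condition A: (29/97) × (4/29) × (21/29) × (22/29) ≈ 0.0226534
condition B: (43/97) × (7/43) × (22/43) × (4/43) ≈ 0.00343457
condition C: (25/97) × (21/25) × (20/25) × (15/25) ≈ 0.103918
Highest score → condition C.

condition C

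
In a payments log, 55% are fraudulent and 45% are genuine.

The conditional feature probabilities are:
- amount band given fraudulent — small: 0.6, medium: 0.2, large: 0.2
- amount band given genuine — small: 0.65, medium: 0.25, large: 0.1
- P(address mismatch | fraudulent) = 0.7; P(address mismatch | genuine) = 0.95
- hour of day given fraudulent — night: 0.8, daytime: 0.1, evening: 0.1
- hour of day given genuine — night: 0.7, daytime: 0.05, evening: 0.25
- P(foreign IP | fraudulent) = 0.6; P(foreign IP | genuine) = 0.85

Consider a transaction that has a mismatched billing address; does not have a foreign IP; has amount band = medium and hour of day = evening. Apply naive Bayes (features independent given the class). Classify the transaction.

fraudulent: 0.55 × 0.2 × 0.7 × 0.1 × (1−0.6) = 0.00308
genuine: 0.45 × 0.25 × 0.95 × 0.25 × (1−0.85) = 0.0040078125
Highest score → genuine.

genuine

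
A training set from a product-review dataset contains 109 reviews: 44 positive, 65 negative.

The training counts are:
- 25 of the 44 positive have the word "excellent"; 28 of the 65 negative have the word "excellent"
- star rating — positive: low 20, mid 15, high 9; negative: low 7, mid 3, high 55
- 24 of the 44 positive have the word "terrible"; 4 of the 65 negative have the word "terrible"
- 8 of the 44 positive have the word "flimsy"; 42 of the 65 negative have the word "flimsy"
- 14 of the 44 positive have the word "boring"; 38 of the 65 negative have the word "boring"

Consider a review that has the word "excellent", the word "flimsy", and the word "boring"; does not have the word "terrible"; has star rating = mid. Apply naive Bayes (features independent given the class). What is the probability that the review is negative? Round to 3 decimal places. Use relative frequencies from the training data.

positive: (44/109) × (25/44) × (15/44) × (20/44) × (8/44) × (14/44) ≈ 0.00205609
negative: (65/109) × (28/65) × (3/65) × (61/65) × (42/65) × (38/65) ≈ 0.00420303
P(negative | x) = 0.00420303 / 0.00625912 ≈ 0.672

0.672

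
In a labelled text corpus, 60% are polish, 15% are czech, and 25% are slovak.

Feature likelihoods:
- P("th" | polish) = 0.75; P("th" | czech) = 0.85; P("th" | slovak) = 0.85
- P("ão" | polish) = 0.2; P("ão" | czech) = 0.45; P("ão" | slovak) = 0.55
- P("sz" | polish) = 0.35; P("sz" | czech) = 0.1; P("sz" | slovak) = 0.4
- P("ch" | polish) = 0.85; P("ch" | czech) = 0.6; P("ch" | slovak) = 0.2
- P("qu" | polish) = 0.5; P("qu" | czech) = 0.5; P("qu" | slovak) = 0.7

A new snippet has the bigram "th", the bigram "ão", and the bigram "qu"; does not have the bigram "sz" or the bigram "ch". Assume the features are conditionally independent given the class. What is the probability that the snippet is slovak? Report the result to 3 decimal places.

polish: 0.6 × 0.75 × 0.2 × (1−0.35) × (1−0.85) × 0.5 = 0.0043875
czech: 0.15 × 0.85 × 0.45 × (1−0.1) × (1−0.6) × 0.5 = 0.0103275
slovak: 0.25 × 0.85 × 0.55 × (1−0.4) × (1−0.2) × 0.7 = 0.03927
P(slovak | x) = 0.03927 / 0.053985 ≈ 0.727

0.727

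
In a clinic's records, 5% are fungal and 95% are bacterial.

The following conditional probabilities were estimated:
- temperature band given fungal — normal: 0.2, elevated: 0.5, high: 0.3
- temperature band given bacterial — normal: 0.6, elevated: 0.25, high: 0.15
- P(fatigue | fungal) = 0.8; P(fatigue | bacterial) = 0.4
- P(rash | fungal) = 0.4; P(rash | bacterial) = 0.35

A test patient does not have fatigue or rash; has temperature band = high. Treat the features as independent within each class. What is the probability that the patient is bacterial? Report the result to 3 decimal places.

0.969

fungal: 0.05 × 0.3 × (1−0.8) × (1−0.4) = 0.0018
bacterial: 0.95 × 0.15 × (1−0.4) × (1−0.35) = 0.055575
P(bacterial | x) = 0.055575 / 0.057375 ≈ 0.969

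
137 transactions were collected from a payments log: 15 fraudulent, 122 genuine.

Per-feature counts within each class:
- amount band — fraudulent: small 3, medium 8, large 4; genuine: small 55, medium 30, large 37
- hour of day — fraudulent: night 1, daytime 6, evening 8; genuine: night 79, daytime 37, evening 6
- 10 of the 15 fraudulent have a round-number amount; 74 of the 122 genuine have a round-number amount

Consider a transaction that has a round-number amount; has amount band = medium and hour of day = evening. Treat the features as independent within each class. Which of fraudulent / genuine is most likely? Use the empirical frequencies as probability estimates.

fraudulent

fraudulent: (15/137) × (8/15) × (8/15) × (10/15) ≈ 0.0207624
genuine: (122/137) × (30/122) × (6/122) × (74/122) ≈ 0.00653227
Highest score → fraudulent.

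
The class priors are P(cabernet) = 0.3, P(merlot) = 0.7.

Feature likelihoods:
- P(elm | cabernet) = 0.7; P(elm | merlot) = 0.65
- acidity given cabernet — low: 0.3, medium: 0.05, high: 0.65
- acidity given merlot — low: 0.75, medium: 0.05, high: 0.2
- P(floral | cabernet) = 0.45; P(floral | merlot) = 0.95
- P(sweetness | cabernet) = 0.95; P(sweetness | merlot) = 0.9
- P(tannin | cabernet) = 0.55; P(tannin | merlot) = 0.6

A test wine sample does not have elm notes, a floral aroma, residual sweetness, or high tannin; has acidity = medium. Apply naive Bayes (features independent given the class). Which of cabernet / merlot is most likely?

cabernet: 0.3 × (1−0.7) × 0.05 × (1−0.45) × (1−0.95) × (1−0.55) = 0.0000556875
merlot: 0.7 × (1−0.65) × 0.05 × (1−0.95) × (1−0.9) × (1−0.6) = 0.0000245
Highest score → cabernet.

cabernet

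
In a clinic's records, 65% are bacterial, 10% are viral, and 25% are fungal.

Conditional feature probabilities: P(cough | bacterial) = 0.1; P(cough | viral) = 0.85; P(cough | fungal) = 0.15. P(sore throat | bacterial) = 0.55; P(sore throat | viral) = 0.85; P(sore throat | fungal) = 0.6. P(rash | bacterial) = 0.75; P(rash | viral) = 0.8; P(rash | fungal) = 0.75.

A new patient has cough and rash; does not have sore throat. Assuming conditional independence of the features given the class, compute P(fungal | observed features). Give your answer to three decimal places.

0.259

bacterial: 0.65 × 0.1 × (1−0.55) × 0.75 = 0.0219375
viral: 0.1 × 0.85 × (1−0.85) × 0.8 = 0.0102
fungal: 0.25 × 0.15 × (1−0.6) × 0.75 = 0.01125
P(fungal | x) = 0.01125 / 0.0433875 ≈ 0.259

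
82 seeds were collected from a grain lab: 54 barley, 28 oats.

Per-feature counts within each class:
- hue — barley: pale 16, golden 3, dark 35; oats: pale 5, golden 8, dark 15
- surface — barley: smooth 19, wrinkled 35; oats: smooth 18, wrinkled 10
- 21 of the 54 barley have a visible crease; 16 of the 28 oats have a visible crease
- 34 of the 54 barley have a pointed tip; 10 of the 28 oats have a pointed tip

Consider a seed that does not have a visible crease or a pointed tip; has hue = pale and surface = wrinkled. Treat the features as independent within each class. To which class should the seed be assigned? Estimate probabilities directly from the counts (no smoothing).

barley: (54/82) × (16/54) × (35/54) × (33/54) × (20/54) ≈ 0.0286244
oats: (28/82) × (5/28) × (10/28) × (12/28) × (18/28) ≈ 0.00599979
Highest score → barley.

barley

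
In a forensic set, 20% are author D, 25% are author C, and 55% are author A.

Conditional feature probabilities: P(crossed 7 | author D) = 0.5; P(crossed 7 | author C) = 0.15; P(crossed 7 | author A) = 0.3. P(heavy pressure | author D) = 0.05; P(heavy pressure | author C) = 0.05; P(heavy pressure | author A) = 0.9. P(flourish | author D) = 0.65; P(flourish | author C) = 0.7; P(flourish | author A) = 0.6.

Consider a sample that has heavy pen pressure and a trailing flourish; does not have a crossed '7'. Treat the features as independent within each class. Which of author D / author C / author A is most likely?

author D: 0.2 × (1−0.5) × 0.05 × 0.65 = 0.00325
author C: 0.25 × (1−0.15) × 0.05 × 0.7 = 0.0074375
author A: 0.55 × (1−0.3) × 0.9 × 0.6 = 0.2079
Highest score → author A.

author A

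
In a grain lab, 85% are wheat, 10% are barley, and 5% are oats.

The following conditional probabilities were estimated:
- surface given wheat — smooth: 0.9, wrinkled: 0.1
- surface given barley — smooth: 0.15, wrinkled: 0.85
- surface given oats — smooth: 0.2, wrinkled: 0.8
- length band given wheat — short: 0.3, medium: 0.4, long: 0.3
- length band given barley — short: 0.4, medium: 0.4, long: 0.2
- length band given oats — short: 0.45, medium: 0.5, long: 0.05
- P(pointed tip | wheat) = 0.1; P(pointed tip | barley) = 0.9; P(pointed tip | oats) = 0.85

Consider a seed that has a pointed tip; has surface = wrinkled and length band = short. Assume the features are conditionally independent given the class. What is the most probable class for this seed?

wheat: 0.85 × 0.1 × 0.3 × 0.1 = 0.00255
barley: 0.1 × 0.85 × 0.4 × 0.9 = 0.0306
oats: 0.05 × 0.8 × 0.45 × 0.85 = 0.0153
Highest score → barley.

barley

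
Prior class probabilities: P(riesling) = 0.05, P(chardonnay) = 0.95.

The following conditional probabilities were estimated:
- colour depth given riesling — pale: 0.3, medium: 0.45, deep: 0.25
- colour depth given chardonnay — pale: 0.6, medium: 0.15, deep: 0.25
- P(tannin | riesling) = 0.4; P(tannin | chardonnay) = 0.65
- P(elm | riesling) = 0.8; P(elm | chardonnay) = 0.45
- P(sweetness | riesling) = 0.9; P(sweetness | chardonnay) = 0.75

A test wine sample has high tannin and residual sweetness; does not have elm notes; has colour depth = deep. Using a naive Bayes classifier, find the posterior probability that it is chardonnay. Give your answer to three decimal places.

riesling: 0.05 × 0.25 × 0.4 × (1−0.8) × 0.9 = 0.0009
chardonnay: 0.95 × 0.25 × 0.65 × (1−0.45) × 0.75 = 0.0636796875
P(chardonnay | x) = 0.0636796875 / 0.0645796875 ≈ 0.986

0.986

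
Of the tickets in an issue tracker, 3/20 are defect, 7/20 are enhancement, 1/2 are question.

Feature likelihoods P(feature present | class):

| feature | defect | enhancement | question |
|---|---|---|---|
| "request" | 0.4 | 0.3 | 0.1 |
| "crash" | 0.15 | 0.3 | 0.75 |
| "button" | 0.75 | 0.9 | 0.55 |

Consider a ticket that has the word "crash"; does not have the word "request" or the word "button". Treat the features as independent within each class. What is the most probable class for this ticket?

defect: 0.15 × (1−0.4) × 0.15 × (1−0.75) = 0.003375
enhancement: 0.35 × (1−0.3) × 0.3 × (1−0.9) = 0.00735
question: 0.5 × (1−0.1) × 0.75 × (1−0.55) = 0.151875
Highest score → question.

question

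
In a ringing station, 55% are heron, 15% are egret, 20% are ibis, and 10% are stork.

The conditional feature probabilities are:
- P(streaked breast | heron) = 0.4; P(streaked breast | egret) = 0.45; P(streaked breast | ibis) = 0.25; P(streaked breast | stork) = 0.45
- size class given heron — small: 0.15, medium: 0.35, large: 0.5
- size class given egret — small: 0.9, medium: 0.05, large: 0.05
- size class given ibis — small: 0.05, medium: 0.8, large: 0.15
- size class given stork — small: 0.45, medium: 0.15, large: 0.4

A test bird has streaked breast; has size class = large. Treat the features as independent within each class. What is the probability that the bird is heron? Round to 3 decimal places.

0.792

heron: 0.55 × 0.4 × 0.5 = 0.11
egret: 0.15 × 0.45 × 0.05 = 0.003375
ibis: 0.2 × 0.25 × 0.15 = 0.0075
stork: 0.1 × 0.45 × 0.4 = 0.018
P(heron | x) = 0.11 / 0.138875 ≈ 0.792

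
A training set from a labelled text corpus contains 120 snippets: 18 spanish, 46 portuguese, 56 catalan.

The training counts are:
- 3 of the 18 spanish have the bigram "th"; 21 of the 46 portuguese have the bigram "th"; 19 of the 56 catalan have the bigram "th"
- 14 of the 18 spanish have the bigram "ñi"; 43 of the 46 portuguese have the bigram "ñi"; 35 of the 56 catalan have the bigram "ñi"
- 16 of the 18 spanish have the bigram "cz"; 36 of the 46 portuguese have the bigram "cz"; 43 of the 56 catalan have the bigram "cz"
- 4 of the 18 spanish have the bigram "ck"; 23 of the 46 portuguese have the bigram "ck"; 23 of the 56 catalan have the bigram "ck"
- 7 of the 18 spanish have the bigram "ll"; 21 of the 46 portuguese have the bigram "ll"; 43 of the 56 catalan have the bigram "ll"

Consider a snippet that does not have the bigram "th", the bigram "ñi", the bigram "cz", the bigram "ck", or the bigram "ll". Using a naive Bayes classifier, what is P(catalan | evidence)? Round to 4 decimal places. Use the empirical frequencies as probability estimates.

spanish: (18/120) × (15/18) × (4/18) × (2/18) × (14/18) × (11/18) ≈ 0.001467
portuguese: (46/120) × (25/46) × (3/46) × (10/46) × (23/46) × (25/46) ≈ 0.000802632
catalan: (56/120) × (37/56) × (21/56) × (13/56) × (33/56) × (13/56) ≈ 0.00367188
P(catalan | x) = 0.00367188 / 0.005941512 ≈ 0.6180

0.6180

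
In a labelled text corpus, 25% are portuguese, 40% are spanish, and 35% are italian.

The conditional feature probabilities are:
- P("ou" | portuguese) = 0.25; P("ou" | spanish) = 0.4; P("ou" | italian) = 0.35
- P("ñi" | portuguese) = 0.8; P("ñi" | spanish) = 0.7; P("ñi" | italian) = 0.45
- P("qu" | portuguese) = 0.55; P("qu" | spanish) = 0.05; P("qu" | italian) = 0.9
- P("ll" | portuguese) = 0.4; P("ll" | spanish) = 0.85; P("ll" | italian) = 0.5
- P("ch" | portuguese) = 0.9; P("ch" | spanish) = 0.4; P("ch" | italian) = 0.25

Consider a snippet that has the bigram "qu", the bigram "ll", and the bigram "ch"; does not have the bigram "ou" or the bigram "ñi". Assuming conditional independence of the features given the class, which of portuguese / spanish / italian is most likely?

italian

portuguese: 0.25 × (1−0.25) × (1−0.8) × 0.55 × 0.4 × 0.9 = 0.007425
spanish: 0.4 × (1−0.4) × (1−0.7) × 0.05 × 0.85 × 0.4 = 0.001224
italian: 0.35 × (1−0.35) × (1−0.45) × 0.9 × 0.5 × 0.25 = 0.0140765625
Highest score → italian.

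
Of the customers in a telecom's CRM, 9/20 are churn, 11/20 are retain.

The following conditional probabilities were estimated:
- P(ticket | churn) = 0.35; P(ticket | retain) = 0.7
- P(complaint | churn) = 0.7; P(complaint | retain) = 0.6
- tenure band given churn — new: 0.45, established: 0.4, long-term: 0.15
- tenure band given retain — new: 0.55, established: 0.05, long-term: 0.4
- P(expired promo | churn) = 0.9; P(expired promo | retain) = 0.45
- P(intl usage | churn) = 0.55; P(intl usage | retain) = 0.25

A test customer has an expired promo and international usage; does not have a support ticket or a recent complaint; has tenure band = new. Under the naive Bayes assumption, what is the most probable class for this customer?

churn: 0.45 × (1−0.35) × (1−0.7) × 0.45 × 0.9 × 0.55 = 0.0195463125
retain: 0.55 × (1−0.7) × (1−0.6) × 0.55 × 0.45 × 0.25 = 0.00408375
Highest score → churn.

churn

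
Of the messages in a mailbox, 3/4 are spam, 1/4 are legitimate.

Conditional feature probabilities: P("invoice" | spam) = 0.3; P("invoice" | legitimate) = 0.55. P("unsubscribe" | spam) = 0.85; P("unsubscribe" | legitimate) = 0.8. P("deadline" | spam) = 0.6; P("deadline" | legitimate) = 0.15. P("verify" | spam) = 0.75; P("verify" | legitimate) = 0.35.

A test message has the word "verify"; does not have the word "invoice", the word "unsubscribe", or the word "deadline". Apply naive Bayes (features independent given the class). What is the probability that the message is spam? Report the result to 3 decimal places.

spam: 0.75 × (1−0.3) × (1−0.85) × (1−0.6) × 0.75 = 0.023625
legitimate: 0.25 × (1−0.55) × (1−0.8) × (1−0.15) × 0.35 = 0.00669375
P(spam | x) = 0.023625 / 0.03031875 ≈ 0.779

0.779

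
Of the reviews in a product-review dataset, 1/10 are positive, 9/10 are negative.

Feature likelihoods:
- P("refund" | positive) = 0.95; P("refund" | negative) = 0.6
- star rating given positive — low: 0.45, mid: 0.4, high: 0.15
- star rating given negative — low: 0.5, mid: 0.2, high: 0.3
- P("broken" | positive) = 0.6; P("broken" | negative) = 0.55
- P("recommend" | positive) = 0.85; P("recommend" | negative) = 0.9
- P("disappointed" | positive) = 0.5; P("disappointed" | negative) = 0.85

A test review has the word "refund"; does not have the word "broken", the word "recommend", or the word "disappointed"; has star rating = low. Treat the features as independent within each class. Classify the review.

positive: 0.1 × 0.95 × 0.45 × (1−0.6) × (1−0.85) × (1−0.5) = 0.0012825
negative: 0.9 × 0.6 × 0.5 × (1−0.55) × (1−0.9) × (1−0.85) = 0.0018225
Highest score → negative.

negative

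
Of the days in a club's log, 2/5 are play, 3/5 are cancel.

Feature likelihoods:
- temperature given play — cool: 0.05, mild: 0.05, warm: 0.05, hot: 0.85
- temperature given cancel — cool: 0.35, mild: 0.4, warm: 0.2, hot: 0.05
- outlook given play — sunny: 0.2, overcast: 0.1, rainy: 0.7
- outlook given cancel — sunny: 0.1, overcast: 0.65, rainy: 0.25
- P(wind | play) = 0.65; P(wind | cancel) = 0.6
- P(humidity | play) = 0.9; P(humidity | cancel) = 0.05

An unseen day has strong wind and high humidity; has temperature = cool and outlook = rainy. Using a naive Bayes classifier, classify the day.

play

play: 0.4 × 0.05 × 0.7 × 0.65 × 0.9 = 0.00819
cancel: 0.6 × 0.35 × 0.25 × 0.6 × 0.05 = 0.001575
Highest score → play.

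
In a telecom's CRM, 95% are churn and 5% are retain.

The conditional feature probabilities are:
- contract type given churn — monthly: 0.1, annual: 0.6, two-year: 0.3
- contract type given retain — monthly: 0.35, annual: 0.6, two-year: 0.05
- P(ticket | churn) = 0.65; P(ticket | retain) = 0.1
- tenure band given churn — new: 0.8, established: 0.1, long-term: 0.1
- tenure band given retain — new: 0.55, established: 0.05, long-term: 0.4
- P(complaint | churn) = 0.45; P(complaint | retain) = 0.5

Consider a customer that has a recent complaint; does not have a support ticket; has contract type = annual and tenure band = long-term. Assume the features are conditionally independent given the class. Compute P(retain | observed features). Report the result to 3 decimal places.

churn: 0.95 × 0.6 × (1−0.65) × 0.1 × 0.45 = 0.0089775
retain: 0.05 × 0.6 × (1−0.1) × 0.4 × 0.5 = 0.0054
P(retain | x) = 0.0054 / 0.0143775 ≈ 0.376

0.376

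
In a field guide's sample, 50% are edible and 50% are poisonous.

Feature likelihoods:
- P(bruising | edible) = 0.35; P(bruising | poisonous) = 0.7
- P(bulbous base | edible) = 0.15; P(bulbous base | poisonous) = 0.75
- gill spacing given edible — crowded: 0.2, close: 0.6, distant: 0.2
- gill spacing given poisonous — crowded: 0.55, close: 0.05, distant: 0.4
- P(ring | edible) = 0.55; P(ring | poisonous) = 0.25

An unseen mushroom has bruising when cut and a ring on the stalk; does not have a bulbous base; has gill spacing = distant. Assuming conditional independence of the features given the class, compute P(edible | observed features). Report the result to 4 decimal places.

0.6516

edible: 0.5 × 0.35 × (1−0.15) × 0.2 × 0.55 = 0.0163625
poisonous: 0.5 × 0.7 × (1−0.75) × 0.4 × 0.25 = 0.00875
P(edible | x) = 0.0163625 / 0.0251125 ≈ 0.6516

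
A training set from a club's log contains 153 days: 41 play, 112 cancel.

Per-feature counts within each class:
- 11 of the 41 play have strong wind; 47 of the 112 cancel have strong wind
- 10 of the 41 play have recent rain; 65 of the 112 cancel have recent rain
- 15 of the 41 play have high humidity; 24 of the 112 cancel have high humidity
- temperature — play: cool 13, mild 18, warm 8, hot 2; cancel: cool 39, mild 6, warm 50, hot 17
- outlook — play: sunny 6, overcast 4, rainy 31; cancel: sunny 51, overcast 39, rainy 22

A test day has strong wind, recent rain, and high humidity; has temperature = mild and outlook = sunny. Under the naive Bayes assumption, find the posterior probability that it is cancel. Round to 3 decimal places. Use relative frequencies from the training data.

play: (41/153) × (11/41) × (10/41) × (15/41) × (18/41) × (6/41) ≈ 0.000412174
cancel: (112/153) × (47/112) × (65/112) × (24/112) × (6/112) × (51/112) ≈ 0.000931924
P(cancel | x) = 0.000931924 / 0.001344098 ≈ 0.693

0.693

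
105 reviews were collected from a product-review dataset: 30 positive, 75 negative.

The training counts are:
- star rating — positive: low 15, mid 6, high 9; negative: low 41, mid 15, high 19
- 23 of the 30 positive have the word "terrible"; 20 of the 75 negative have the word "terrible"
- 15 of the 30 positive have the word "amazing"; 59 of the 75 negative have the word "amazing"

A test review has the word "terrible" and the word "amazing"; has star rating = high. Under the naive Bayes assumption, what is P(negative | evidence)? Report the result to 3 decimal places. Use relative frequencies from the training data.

0.536

positive: (30/105) × (9/30) × (23/30) × (15/30) ≈ 0.0328571
negative: (75/105) × (19/75) × (20/75) × (59/75) ≈ 0.0379598
P(negative | x) = 0.0379598 / 0.0708169 ≈ 0.536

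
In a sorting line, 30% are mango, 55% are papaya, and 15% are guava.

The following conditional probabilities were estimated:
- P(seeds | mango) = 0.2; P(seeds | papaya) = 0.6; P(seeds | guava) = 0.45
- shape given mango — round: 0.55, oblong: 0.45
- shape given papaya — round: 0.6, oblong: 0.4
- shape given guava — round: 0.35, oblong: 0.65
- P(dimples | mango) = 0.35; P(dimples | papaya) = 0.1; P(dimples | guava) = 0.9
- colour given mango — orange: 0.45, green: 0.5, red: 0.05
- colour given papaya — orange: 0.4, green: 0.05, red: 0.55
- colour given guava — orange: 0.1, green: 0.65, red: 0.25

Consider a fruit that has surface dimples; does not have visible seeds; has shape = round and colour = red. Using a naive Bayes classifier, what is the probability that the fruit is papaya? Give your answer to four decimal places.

0.4519

mango: 0.3 × (1−0.2) × 0.55 × 0.35 × 0.05 = 0.00231
papaya: 0.55 × (1−0.6) × 0.6 × 0.1 × 0.55 = 0.00726
guava: 0.15 × (1−0.45) × 0.35 × 0.9 × 0.25 = 0.006496875
P(papaya | x) = 0.00726 / 0.016066875 ≈ 0.4519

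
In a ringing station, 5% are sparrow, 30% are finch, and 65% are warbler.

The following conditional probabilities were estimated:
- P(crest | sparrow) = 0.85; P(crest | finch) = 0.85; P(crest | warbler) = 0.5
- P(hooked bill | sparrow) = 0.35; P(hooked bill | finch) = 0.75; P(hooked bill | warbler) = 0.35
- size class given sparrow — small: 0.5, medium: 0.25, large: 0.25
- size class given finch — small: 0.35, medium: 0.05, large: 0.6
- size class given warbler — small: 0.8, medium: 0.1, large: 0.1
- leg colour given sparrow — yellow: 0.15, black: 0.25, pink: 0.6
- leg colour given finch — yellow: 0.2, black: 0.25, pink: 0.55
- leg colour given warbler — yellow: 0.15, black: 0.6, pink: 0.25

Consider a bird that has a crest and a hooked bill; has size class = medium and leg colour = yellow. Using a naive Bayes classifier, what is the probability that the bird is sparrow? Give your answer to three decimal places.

sparrow: 0.05 × 0.85 × 0.35 × 0.25 × 0.15 = 0.0005578125
finch: 0.3 × 0.85 × 0.75 × 0.05 × 0.2 = 0.0019125
warbler: 0.65 × 0.5 × 0.35 × 0.1 × 0.15 = 0.00170625
P(sparrow | x) = 0.0005578125 / 0.0041765625 ≈ 0.134

0.134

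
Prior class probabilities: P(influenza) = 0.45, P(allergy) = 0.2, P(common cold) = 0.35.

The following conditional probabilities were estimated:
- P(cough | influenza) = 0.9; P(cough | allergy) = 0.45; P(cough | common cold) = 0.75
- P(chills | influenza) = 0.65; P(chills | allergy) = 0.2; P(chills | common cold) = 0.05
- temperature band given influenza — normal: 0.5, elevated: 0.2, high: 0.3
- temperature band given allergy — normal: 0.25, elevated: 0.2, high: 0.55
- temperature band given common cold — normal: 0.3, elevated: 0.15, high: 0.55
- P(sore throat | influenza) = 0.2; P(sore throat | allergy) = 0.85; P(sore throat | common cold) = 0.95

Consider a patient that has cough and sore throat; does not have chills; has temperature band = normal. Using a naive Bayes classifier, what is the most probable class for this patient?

common cold

influenza: 0.45 × 0.9 × (1−0.65) × 0.5 × 0.2 = 0.014175
allergy: 0.2 × 0.45 × (1−0.2) × 0.25 × 0.85 = 0.0153
common cold: 0.35 × 0.75 × (1−0.05) × 0.3 × 0.95 = 0.071071875
Highest score → common cold.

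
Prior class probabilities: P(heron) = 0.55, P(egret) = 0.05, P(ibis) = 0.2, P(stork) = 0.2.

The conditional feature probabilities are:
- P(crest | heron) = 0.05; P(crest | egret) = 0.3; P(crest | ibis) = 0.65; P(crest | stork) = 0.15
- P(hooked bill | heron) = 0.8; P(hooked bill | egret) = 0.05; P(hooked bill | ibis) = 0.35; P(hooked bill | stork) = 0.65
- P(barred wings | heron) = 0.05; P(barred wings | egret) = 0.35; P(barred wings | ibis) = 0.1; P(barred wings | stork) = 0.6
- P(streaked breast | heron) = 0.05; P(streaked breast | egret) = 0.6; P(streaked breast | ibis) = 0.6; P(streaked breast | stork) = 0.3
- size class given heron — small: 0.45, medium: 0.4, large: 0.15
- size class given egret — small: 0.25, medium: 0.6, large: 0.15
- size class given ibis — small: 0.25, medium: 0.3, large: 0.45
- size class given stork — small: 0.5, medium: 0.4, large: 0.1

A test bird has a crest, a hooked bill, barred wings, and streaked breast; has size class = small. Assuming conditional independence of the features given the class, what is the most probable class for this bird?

stork

heron: 0.55 × 0.05 × 0.8 × 0.05 × 0.05 × 0.45 = 0.00002475
egret: 0.05 × 0.3 × 0.05 × 0.35 × 0.6 × 0.25 = 0.000039375
ibis: 0.2 × 0.65 × 0.35 × 0.1 × 0.6 × 0.25 = 0.0006825
stork: 0.2 × 0.15 × 0.65 × 0.6 × 0.3 × 0.5 = 0.001755
Highest score → stork.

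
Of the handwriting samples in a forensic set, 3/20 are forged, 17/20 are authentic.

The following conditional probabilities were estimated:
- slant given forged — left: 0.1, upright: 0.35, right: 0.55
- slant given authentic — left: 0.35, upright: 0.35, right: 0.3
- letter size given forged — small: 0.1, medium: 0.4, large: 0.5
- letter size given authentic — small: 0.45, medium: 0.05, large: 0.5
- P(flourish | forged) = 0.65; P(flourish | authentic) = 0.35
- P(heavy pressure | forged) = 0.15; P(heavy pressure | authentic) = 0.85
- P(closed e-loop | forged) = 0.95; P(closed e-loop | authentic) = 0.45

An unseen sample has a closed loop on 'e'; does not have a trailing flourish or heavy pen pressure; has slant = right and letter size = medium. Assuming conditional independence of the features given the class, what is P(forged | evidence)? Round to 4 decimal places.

forged: 0.15 × 0.55 × 0.4 × (1−0.65) × (1−0.15) × 0.95 = 0.009326625
authentic: 0.85 × 0.3 × 0.05 × (1−0.35) × (1−0.85) × 0.45 = 0.00055940625
P(forged | x) = 0.009326625 / 0.00988603125 ≈ 0.9434

0.9434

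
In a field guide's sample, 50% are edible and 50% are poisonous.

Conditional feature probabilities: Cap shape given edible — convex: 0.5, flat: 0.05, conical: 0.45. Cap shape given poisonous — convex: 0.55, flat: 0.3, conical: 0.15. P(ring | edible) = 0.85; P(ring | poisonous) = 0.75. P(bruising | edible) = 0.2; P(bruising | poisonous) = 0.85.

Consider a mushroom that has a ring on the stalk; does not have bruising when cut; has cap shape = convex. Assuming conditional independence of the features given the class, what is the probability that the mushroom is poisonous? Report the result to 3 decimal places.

0.154

edible: 0.5 × 0.5 × 0.85 × (1−0.2) = 0.17
poisonous: 0.5 × 0.55 × 0.75 × (1−0.85) = 0.0309375
P(poisonous | x) = 0.0309375 / 0.2009375 ≈ 0.154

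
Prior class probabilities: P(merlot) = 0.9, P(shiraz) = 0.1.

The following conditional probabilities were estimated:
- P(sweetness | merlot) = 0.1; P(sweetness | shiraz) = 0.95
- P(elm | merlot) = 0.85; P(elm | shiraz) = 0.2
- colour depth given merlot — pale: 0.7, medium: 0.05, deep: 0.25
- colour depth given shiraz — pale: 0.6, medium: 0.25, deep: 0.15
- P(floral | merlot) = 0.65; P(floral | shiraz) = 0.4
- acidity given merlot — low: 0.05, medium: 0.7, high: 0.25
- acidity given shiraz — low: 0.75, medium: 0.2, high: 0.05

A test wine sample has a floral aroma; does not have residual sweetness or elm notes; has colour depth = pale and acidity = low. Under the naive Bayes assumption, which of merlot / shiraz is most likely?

merlot: 0.9 × (1−0.1) × (1−0.85) × 0.7 × 0.65 × 0.05 = 0.002764125
shiraz: 0.1 × (1−0.95) × (1−0.2) × 0.6 × 0.4 × 0.75 = 0.00072
Highest score → merlot.

merlot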